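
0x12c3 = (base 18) eef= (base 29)5KI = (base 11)3677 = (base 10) 4803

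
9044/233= 38 + 190/233 = 38.82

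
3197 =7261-4064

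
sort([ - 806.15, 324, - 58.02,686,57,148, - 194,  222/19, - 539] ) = [ - 806.15,-539, - 194, - 58.02, 222/19,57, 148,324,686] 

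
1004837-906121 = 98716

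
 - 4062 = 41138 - 45200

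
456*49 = 22344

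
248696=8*31087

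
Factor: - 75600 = - 2^4*3^3*5^2*7^1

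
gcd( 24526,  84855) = 1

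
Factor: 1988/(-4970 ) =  - 2/5 = - 2^1 * 5^( - 1 ) 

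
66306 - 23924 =42382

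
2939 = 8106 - 5167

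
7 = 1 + 6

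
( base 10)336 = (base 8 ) 520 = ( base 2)101010000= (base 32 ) AG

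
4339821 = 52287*83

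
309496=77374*4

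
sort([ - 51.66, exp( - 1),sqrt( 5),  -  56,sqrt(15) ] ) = [ - 56,-51.66,exp( - 1 ), sqrt( 5), sqrt( 15 )] 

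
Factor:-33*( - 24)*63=2^3*3^4*7^1  *11^1 = 49896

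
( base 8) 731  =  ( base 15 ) 218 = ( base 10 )473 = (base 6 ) 2105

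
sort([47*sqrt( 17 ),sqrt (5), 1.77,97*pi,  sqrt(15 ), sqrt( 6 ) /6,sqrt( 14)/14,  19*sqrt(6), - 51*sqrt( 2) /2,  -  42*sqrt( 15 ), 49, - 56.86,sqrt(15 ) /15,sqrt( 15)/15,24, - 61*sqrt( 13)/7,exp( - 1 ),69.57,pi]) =[ - 42*sqrt(15), - 56.86, - 51 * sqrt(2) /2 ,- 61*sqrt ( 13)/7,sqrt( 15)/15,sqrt(15) /15,sqrt ( 14 ) /14,exp( - 1 ) , sqrt(6) /6, 1.77,sqrt(5 ),pi,sqrt(15),24, 19*sqrt(6),49, 69.57,47*sqrt( 17),97*pi] 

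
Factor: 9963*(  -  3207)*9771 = - 3^7*41^1*1069^1*3257^1 = - 312196552911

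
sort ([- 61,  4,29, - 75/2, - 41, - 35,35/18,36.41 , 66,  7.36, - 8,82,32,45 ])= [ - 61, - 41, - 75/2, - 35, - 8,35/18,4,7.36,29, 32 , 36.41, 45,66,82] 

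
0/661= 0=0.00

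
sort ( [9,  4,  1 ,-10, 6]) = [ - 10,1,4, 6,9]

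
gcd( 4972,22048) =4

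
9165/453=3055/151 = 20.23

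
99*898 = 88902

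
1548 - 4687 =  -3139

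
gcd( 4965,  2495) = 5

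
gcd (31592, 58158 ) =718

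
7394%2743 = 1908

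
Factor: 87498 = 2^1*3^2*4861^1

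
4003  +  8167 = 12170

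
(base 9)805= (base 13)3b3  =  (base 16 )28d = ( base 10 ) 653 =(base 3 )220012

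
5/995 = 1/199 = 0.01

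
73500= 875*84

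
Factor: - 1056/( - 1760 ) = 3^1 * 5^( - 1 ) = 3/5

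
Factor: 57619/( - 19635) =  -3^(  -  1 )*5^(  -  1)*7^( - 1 )*11^(- 1)*17^( - 1)*157^1*367^1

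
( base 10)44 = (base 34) 1a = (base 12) 38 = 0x2c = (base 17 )2A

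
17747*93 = 1650471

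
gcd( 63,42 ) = 21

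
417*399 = 166383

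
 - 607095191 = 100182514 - 707277705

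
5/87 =5/87=0.06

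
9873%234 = 45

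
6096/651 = 2032/217 = 9.36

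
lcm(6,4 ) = 12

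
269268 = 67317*4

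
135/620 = 27/124 = 0.22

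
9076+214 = 9290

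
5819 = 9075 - 3256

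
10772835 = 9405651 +1367184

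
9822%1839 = 627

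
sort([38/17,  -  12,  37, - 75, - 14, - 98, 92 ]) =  [ - 98, - 75, - 14, - 12,38/17,  37 , 92]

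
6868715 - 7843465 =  - 974750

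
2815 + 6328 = 9143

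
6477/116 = 55  +  97/116 = 55.84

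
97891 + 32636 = 130527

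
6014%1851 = 461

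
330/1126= 165/563  =  0.29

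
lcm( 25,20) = 100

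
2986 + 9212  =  12198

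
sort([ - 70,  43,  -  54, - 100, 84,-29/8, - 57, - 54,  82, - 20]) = [ - 100, - 70,-57 , - 54, - 54, - 20, - 29/8, 43, 82, 84 ] 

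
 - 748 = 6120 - 6868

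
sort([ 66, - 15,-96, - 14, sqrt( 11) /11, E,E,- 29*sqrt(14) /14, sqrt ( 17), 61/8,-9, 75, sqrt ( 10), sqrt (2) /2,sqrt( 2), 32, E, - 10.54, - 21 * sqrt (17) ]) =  [ - 96, - 21 * sqrt( 17 ), - 15, - 14, - 10.54, - 9, - 29 * sqrt( 14 )/14  ,  sqrt( 11 ) /11, sqrt (2 ) /2,sqrt( 2), E,E, E,  sqrt(10), sqrt( 17 ), 61/8,32,66,75 ] 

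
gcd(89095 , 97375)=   5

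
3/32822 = 3/32822 = 0.00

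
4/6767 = 4/6767 = 0.00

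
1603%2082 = 1603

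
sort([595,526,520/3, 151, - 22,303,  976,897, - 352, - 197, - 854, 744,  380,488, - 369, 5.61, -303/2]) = [ - 854, - 369,-352, - 197, - 303/2, - 22,  5.61, 151,520/3,303,380 , 488, 526, 595 , 744,897,976]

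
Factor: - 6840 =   -  2^3*3^2* 5^1*19^1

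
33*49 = 1617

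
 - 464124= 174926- 639050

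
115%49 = 17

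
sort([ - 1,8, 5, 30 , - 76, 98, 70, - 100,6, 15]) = [ - 100, - 76, - 1, 5, 6,  8 , 15  ,  30, 70, 98 ]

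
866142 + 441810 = 1307952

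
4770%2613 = 2157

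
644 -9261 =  - 8617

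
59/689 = 59/689 = 0.09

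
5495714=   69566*79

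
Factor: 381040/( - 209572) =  - 20/11  =  - 2^2 * 5^1*11^( - 1)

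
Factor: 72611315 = 5^1*7^1*2074609^1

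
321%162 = 159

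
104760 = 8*13095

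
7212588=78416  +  7134172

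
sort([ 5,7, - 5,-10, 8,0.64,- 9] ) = [ - 10, - 9, - 5,0.64,5, 7, 8]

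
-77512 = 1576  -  79088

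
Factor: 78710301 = 3^2*23^1*577^1*659^1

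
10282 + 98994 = 109276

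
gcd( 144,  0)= 144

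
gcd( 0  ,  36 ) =36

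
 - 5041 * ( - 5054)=25477214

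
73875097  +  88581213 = 162456310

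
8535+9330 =17865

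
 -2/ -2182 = 1/1091 = 0.00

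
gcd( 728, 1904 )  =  56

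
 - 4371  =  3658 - 8029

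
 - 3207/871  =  -3207/871= - 3.68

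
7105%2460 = 2185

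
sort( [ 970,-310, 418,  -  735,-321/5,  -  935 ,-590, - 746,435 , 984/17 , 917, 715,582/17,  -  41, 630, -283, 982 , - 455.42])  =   [ - 935, - 746, - 735, - 590, - 455.42 ,- 310,-283, - 321/5, - 41, 582/17, 984/17,  418, 435, 630, 715,917, 970, 982] 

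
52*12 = 624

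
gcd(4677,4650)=3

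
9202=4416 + 4786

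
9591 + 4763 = 14354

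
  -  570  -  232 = -802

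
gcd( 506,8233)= 1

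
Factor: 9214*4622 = 2^2*17^1 *271^1*2311^1  =  42587108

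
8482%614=500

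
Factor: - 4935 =-3^1*5^1*7^1*47^1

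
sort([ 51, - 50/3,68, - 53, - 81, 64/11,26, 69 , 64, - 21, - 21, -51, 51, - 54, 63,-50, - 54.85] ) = [ - 81  , - 54.85, - 54, - 53, - 51,  -  50,-21, - 21, - 50/3,64/11, 26, 51,51,63,64,68,69]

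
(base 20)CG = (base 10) 256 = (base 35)7b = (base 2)100000000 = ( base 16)100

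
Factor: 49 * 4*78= 2^3 * 3^1 * 7^2* 13^1 =15288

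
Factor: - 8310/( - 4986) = 3^( - 1 )*5^1 = 5/3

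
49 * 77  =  3773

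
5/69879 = 5/69879 = 0.00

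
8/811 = 8/811 = 0.01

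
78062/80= 975+ 31/40 =975.77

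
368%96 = 80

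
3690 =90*41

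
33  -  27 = 6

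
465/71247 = 155/23749 = 0.01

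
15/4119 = 5/1373 = 0.00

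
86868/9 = 9652 =9652.00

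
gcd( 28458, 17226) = 54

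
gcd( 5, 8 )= 1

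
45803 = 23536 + 22267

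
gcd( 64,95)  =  1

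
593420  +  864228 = 1457648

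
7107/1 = 7107 = 7107.00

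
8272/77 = 107 + 3/7= 107.43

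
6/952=3/476 = 0.01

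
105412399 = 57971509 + 47440890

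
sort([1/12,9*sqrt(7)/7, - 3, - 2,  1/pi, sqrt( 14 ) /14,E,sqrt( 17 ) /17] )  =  [ - 3, - 2,1/12,sqrt( 17 )/17,sqrt(14 ) /14,  1/pi,E, 9*sqrt(7 ) /7]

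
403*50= 20150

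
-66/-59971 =66/59971 = 0.00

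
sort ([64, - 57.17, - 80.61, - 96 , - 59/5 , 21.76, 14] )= [ - 96,-80.61,-57.17, - 59/5, 14, 21.76,64] 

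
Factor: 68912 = 2^4*59^1 * 73^1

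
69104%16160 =4464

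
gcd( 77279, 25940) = 1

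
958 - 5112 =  - 4154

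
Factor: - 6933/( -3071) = 3^1*37^(- 1)*83^ ( - 1 )  *2311^1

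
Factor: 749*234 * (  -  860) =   -  2^3*3^2 * 5^1*7^1*13^1 * 43^1*107^1 =- 150728760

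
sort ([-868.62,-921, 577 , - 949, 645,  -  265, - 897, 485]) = [ - 949, - 921, - 897, - 868.62, - 265, 485,577,645 ] 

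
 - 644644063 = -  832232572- - 187588509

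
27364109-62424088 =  - 35059979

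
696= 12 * 58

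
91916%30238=1202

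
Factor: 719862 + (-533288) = 2^1*93287^1 = 186574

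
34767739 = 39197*887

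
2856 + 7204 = 10060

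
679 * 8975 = 6094025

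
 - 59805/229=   -  262 + 193/229 = - 261.16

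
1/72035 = 1/72035  =  0.00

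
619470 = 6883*90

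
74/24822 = 37/12411 =0.00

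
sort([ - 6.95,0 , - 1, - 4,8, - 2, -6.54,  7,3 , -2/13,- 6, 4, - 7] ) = [ - 7,  -  6.95 , - 6.54,-6, - 4, - 2,  -  1, - 2/13, 0,3,  4,7,8 ] 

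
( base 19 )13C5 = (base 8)17757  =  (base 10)8175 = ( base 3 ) 102012210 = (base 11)6162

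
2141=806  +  1335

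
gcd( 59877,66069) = 9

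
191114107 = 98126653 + 92987454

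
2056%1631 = 425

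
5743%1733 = 544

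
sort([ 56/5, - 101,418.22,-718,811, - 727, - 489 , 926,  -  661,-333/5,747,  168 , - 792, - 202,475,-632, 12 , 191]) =[- 792, - 727,  -  718, - 661,- 632,  -  489,-202, - 101 , - 333/5, 56/5,12,168,191,418.22, 475,747, 811, 926]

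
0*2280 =0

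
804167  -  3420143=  - 2615976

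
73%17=5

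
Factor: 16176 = 2^4*3^1 * 337^1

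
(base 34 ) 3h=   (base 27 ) 4B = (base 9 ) 142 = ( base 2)1110111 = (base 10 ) 119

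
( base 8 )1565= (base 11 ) 735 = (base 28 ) 13H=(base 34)Q1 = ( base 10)885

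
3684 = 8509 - 4825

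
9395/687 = 9395/687 = 13.68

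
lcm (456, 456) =456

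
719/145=4 + 139/145 =4.96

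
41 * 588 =24108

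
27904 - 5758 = 22146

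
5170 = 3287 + 1883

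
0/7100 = 0 = 0.00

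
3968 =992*4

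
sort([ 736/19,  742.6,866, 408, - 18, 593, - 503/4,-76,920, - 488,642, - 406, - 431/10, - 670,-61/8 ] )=[  -  670,-488 ,-406, -503/4, - 76, - 431/10, - 18,- 61/8,736/19, 408  ,  593,642, 742.6,866,920 ]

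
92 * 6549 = 602508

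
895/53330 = 179/10666 = 0.02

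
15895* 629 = 9997955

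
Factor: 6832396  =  2^2 * 389^1*4391^1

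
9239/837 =11  +  32/837=11.04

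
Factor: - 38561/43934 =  - 2^( - 1)*11^ ( - 1 )*1997^( - 1 )*38561^1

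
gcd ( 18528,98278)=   2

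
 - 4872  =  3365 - 8237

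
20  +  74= 94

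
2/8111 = 2/8111  =  0.00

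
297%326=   297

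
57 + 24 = 81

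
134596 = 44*3059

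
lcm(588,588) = 588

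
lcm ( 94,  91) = 8554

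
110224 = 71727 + 38497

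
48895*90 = 4400550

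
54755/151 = 362+93/151  =  362.62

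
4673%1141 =109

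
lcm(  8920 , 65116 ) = 651160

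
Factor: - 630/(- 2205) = 2/7 = 2^1 *7^( - 1 ) 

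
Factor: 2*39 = 2^1  *3^1  *13^1 = 78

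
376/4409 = 376/4409=0.09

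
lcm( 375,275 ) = 4125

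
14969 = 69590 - 54621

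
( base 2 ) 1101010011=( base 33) pq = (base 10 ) 851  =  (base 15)3BB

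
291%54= 21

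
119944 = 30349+89595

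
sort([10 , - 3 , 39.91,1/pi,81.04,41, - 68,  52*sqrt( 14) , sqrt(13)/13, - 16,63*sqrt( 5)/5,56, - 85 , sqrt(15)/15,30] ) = [ - 85, - 68, - 16, - 3 , sqrt(15)/15, sqrt( 13 ) /13,  1/pi , 10,  63*sqrt( 5)/5, 30,39.91, 41,56, 81.04, 52*sqrt(14)]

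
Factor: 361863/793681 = 3^2*7^(  -  1)*31^1*1297^1*113383^ (-1)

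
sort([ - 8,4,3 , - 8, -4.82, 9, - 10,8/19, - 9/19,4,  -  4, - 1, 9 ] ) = [  -  10 , - 8, - 8,-4.82, - 4, - 1, - 9/19,8/19  ,  3,4, 4,9, 9 ] 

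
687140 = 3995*172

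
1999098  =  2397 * 834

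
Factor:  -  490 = -2^1*5^1*7^2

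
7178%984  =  290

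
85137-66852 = 18285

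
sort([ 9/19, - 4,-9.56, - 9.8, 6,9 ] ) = [  -  9.8, - 9.56, - 4,9/19,6,9 ] 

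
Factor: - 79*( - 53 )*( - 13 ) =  - 54431=- 13^1* 53^1 *79^1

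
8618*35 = 301630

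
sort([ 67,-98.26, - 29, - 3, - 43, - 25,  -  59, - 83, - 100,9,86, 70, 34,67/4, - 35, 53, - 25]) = [ - 100 ,-98.26, - 83, - 59, - 43, - 35, - 29, - 25,-25,  -  3,9,67/4,34, 53, 67,  70,86]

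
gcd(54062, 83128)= 2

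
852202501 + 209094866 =1061297367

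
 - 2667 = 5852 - 8519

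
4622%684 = 518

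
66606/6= 11101 = 11101.00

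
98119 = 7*14017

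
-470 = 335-805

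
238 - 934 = - 696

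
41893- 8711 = 33182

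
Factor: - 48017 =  - 48017^1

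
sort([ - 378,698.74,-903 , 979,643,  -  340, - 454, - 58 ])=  [-903,  -  454, - 378,-340, - 58,643,698.74,979]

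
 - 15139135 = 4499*( - 3365 ) 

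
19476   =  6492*3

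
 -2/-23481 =2/23481 = 0.00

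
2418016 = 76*31816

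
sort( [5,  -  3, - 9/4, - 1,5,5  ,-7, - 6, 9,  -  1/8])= [ - 7, - 6, - 3 , - 9/4, - 1, - 1/8,5,5,5, 9 ]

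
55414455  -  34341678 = 21072777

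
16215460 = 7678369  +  8537091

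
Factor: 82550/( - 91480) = - 2^( - 2) *5^1*13^1*127^1*2287^(  -  1) = - 8255/9148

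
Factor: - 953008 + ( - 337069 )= - 1290077^1 = -1290077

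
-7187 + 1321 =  - 5866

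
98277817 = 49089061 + 49188756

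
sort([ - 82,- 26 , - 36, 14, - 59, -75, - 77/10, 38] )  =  [-82, - 75, - 59, - 36,  -  26, - 77/10, 14, 38] 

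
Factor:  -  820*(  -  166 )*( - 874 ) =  - 118968880 = - 2^4*5^1*19^1*23^1*41^1*83^1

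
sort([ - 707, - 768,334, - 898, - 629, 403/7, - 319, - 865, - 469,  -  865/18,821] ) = [ - 898,- 865, - 768, - 707, - 629,  -  469, - 319,-865/18,403/7,334, 821]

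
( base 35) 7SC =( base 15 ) 2C7C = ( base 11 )7208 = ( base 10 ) 9567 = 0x255f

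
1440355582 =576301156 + 864054426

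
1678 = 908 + 770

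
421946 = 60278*7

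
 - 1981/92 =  - 1981/92 = -  21.53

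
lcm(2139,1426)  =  4278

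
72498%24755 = 22988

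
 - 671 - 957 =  - 1628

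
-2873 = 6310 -9183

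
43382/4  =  21691/2 = 10845.50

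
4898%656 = 306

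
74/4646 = 37/2323=0.02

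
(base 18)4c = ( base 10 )84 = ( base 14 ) 60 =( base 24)3C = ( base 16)54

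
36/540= 1/15 =0.07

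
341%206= 135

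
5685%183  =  12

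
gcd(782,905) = 1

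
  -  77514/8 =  - 38757/4 = -  9689.25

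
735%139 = 40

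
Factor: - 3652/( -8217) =4/9 = 2^2*3^( - 2)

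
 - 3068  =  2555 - 5623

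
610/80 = 7 + 5/8 = 7.62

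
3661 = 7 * 523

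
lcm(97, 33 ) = 3201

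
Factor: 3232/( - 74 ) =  - 2^4*37^(-1 )*101^1 = - 1616/37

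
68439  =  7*9777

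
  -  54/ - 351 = 2/13  =  0.15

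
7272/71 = 102 + 30/71 = 102.42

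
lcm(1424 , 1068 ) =4272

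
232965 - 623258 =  - 390293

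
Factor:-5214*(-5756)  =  2^3 * 3^1*11^1*79^1 * 1439^1= 30011784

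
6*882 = 5292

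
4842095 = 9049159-4207064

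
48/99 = 16/33 = 0.48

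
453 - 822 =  - 369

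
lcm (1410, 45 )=4230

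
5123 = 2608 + 2515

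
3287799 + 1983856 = 5271655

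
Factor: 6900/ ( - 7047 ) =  - 2300/2349 = - 2^2 * 3^( - 4) * 5^2 *23^1*29^( - 1 ) 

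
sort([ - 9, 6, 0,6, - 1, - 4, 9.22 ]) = [ - 9, - 4, - 1, 0,6,6, 9.22] 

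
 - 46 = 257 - 303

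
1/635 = 1/635 = 0.00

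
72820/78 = 36410/39 = 933.59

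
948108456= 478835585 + 469272871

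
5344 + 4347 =9691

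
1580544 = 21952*72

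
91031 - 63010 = 28021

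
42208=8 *5276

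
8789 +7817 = 16606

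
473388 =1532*309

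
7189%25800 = 7189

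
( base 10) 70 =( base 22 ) 34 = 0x46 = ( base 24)2M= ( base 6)154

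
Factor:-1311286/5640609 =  - 2^1*3^( - 1) * 13^(  -  1)*61^(-1)*2371^( - 1 )*655643^1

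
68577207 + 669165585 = 737742792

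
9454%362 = 42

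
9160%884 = 320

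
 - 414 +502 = 88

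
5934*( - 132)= - 783288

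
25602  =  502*51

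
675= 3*225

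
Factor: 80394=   2^1*3^1*13399^1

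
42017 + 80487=122504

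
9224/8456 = 1 + 96/1057 = 1.09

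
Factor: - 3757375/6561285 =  - 751475/1312257 = - 3^(  -  1)*5^2*421^( - 1)*1039^( - 1 )*30059^1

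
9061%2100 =661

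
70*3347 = 234290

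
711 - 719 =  - 8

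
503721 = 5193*97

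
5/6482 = 5/6482 = 0.00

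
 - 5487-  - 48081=42594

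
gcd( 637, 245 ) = 49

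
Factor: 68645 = 5^1*13729^1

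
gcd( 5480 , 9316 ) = 548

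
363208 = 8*45401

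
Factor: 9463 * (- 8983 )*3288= - 279500152152 = - 2^3*3^1*13^1*137^1 *691^1*9463^1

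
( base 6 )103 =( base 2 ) 100111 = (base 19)21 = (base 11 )36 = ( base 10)39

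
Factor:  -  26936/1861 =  - 2^3*7^1 * 13^1*37^1 *1861^ (-1 ) 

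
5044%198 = 94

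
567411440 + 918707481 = 1486118921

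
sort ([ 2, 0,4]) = [ 0,2, 4]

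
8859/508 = 17  +  223/508 = 17.44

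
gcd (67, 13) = 1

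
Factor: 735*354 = 260190 = 2^1 *3^2*5^1*7^2*59^1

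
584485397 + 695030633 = 1279516030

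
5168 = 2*2584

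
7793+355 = 8148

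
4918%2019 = 880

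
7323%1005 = 288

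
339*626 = 212214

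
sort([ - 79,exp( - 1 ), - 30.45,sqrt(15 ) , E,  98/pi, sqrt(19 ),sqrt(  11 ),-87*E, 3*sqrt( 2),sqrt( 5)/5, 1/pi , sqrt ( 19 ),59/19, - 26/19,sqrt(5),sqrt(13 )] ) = [ - 87*E, - 79,- 30.45,- 26/19,  1/pi,exp( - 1 ),  sqrt( 5)/5,sqrt(5),E, 59/19,sqrt( 11),sqrt(13), sqrt(15),  3*sqrt ( 2), sqrt(19 ), sqrt( 19 ),98/pi]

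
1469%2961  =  1469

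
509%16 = 13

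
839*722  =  605758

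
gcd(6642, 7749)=1107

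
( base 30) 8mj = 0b1111011000111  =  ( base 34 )6rp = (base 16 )1ec7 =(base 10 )7879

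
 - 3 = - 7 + 4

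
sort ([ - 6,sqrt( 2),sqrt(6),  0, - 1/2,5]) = [ - 6, - 1/2,0,  sqrt(2) , sqrt(6), 5]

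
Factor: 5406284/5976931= 2^2*13^1*103967^1*5976931^( - 1 )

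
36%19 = 17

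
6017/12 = 6017/12 = 501.42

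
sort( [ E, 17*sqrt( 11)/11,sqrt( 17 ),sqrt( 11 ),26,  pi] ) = [E,pi, sqrt( 11),sqrt(17), 17*sqrt(11 )/11,26 ] 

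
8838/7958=4419/3979 =1.11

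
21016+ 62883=83899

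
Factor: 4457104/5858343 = 2^4*3^(- 2)*47^1*5927^1*650927^(-1) 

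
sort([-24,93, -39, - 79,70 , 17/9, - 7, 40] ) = [-79, - 39, - 24, - 7,17/9,40,70,93 ] 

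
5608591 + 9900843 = 15509434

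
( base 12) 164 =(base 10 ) 220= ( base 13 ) 13C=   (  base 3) 22011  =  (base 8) 334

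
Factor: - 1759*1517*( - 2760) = 2^3*3^1*5^1*23^1*37^1*41^1*1759^1 =7364792280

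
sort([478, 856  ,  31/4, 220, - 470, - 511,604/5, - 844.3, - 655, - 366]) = [ - 844.3 , - 655, - 511 , - 470,  -  366,31/4,604/5,  220, 478,856 ]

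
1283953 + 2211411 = 3495364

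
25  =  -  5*(- 5 ) 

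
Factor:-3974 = -2^1*1987^1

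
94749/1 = 94749=94749.00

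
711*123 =87453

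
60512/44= 15128/11 = 1375.27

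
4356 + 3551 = 7907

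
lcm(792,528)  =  1584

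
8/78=4/39 = 0.10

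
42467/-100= - 425 + 33/100 = - 424.67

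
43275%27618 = 15657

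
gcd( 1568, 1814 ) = 2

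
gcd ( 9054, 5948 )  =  2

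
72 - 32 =40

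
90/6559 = 90/6559 = 0.01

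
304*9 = 2736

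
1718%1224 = 494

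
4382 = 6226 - 1844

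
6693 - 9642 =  - 2949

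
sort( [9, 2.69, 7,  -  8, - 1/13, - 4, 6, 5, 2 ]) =[ - 8, -4, - 1/13, 2,2.69,5, 6,7,9]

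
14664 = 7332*2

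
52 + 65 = 117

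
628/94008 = 157/23502=0.01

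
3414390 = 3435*994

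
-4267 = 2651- 6918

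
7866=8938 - 1072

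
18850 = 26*725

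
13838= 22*629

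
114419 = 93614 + 20805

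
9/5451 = 3/1817  =  0.00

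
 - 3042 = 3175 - 6217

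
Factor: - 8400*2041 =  - 2^4* 3^1*5^2*7^1*13^1 * 157^1 = - 17144400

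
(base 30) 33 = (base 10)93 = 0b1011101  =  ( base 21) 49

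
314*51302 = 16108828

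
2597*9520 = 24723440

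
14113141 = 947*14903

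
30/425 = 6/85 = 0.07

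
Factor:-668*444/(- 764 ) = 74148/191 = 2^2*3^1*37^1*167^1  *191^( - 1)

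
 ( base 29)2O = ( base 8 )122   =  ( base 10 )82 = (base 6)214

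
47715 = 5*9543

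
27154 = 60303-33149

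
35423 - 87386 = -51963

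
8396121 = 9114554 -718433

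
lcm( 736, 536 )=49312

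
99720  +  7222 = 106942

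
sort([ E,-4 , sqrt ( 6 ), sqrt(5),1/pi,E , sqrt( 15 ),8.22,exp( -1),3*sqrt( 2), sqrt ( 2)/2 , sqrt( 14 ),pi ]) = [ - 4  ,  1/pi,exp( - 1 ), sqrt( 2 ) /2, sqrt( 5 ),sqrt( 6),E,  E, pi, sqrt( 14 ) , sqrt( 15 ),3*sqrt( 2), 8.22 ] 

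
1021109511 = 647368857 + 373740654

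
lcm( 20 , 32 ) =160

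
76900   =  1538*50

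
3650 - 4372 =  - 722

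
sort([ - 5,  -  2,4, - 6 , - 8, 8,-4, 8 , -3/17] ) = [ -8, - 6,- 5, -4, - 2,-3/17,  4, 8, 8]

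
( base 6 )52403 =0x1B93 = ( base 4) 1232103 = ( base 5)211214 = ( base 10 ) 7059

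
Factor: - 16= - 2^4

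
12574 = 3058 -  - 9516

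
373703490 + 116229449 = 489932939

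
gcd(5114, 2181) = 1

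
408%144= 120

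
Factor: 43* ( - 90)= -3870 = -2^1 * 3^2*5^1*43^1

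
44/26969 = 44/26969 =0.00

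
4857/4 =4857/4 = 1214.25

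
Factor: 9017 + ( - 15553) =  - 2^3*19^1*43^1 = - 6536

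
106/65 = 1 + 41/65= 1.63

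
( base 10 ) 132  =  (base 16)84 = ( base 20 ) 6C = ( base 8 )204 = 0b10000100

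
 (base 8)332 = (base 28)7M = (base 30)78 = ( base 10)218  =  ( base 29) 7f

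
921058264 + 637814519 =1558872783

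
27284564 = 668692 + 26615872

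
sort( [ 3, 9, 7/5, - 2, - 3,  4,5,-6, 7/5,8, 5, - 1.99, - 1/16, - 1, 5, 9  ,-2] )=[ - 6,-3,-2,-2, - 1.99,  -  1, - 1/16, 7/5, 7/5, 3, 4,5, 5, 5, 8,9, 9] 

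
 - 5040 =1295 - 6335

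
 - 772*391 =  - 301852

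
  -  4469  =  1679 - 6148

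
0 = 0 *5448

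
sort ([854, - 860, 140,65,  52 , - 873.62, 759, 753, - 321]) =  [ - 873.62, - 860, - 321,52,65,140,753, 759,854] 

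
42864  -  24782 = 18082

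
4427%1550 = 1327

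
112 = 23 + 89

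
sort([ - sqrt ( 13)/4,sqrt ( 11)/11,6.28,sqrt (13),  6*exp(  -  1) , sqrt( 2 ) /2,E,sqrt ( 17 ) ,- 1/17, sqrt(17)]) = [ - sqrt ( 13)/4, - 1/17,sqrt ( 11) /11,sqrt(2)/2,6*exp( - 1), E,sqrt( 13),sqrt( 17),sqrt(17),6.28] 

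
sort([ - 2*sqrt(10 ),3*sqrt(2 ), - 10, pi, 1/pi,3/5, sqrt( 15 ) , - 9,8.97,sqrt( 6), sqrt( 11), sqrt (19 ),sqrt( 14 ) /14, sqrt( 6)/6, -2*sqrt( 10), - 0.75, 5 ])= [ - 10, - 9,-2 * sqrt( 10),  -  2*sqrt( 10 ),  -  0.75, sqrt( 14 )/14,  1/pi, sqrt( 6)/6,3/5,sqrt( 6 ),pi,sqrt(11 ),sqrt ( 15 ),  3*sqrt ( 2 ),sqrt( 19 ),5,8.97]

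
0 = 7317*0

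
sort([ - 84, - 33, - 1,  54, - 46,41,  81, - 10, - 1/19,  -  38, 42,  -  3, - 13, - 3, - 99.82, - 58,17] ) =[ - 99.82, - 84,-58, - 46,- 38, - 33,-13, - 10, - 3, - 3, - 1, - 1/19 , 17, 41, 42,54 , 81] 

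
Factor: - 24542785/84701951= - 5^1*31^( - 1 )*151^1*349^( - 1 )*7829^( - 1)*32507^1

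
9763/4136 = 9763/4136=2.36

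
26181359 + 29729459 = 55910818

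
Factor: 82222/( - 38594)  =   - 49/23  =  - 7^2*23^(-1 ) 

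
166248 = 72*2309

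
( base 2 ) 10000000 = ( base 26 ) 4o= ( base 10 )128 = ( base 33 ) 3T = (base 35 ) 3n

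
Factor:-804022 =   -  2^1*73^1*5507^1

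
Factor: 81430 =2^1*5^1*17^1*479^1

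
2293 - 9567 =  - 7274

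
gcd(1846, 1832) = 2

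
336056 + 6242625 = 6578681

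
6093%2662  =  769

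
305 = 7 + 298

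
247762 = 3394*73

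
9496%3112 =160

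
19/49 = 19/49 = 0.39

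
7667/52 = 7667/52 = 147.44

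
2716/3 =905 + 1/3=   905.33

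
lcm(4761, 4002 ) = 276138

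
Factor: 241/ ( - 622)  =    -  2^ ( - 1 )*241^1*311^ ( -1) 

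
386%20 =6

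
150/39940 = 15/3994 = 0.00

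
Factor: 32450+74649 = 107099=107099^1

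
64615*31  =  2003065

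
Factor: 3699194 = 2^1*491^1 * 3767^1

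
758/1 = 758 = 758.00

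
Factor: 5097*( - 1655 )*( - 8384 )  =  2^6* 3^1 * 5^1 * 131^1*331^1*1699^1  =  70723525440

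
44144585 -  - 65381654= 109526239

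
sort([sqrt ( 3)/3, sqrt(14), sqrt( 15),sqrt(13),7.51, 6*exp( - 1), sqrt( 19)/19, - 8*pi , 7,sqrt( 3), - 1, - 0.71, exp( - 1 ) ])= [ - 8*pi, - 1, - 0.71  ,  sqrt(19 ) /19,exp( - 1 ),sqrt( 3) /3,sqrt(3), 6*exp ( - 1),sqrt( 13), sqrt( 14) , sqrt ( 15), 7, 7.51 ]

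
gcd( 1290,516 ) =258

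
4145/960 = 829/192= 4.32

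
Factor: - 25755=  - 3^1*5^1*17^1 * 101^1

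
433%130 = 43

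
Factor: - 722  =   - 2^1*19^2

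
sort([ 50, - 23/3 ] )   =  [ - 23/3, 50 ] 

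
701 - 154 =547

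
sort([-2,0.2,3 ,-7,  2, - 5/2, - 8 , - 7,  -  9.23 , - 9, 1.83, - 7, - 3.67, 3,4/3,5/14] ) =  [  -  9.23, - 9, - 8, - 7, - 7, - 7, - 3.67 , - 5/2, - 2 , 0.2, 5/14,  4/3, 1.83 , 2,3,3 ]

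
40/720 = 1/18  =  0.06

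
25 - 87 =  - 62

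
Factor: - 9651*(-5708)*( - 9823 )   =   - 541128520284 =- 2^2*3^1*11^1*19^1*47^1  *  1427^1*3217^1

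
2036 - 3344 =-1308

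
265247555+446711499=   711959054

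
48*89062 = 4274976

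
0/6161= 0 = 0.00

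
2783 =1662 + 1121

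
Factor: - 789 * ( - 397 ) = 3^1*263^1*397^1 = 313233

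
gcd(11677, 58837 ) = 1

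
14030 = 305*46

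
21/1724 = 21/1724 =0.01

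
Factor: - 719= - 719^1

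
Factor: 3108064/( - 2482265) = -2^5*5^ ( - 1)*97127^1*496453^( - 1 )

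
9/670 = 9/670 = 0.01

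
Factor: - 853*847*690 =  - 2^1*3^1*5^1*7^1*11^2*23^1*853^1=- 498518790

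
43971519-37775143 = 6196376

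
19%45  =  19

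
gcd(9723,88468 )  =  1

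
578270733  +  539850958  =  1118121691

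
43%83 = 43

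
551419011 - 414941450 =136477561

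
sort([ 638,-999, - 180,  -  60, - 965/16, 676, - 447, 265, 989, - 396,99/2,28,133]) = [ - 999,-447,-396, - 180, - 965/16, - 60 , 28,99/2,133,265,638,676,989]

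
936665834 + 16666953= 953332787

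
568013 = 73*7781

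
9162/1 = 9162 = 9162.00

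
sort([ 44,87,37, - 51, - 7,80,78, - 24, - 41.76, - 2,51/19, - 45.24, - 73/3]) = [-51, - 45.24,-41.76,- 73/3,  -  24, - 7,  -  2,51/19,37,44,78,80,87]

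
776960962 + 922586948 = 1699547910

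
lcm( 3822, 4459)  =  26754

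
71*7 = 497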